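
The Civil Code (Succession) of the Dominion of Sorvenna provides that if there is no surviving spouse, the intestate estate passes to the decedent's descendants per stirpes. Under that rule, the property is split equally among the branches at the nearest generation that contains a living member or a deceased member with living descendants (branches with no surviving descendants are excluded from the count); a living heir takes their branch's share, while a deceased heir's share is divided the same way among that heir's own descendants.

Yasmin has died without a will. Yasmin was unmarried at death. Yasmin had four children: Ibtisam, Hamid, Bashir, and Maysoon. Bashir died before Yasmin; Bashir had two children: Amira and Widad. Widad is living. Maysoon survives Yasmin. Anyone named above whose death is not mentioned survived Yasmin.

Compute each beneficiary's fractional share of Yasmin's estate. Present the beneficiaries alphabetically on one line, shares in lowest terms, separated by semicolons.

Amira 1/8; Hamid 1/4; Ibtisam 1/4; Maysoon 1/4; Widad 1/8

There is no surviving spouse, so the entire estate passes to Yasmin's descendants per stirpes.
The estate is divided into 4 equal shares of 1/4 among Ibtisam, Hamid, Bashir, Maysoon.
Ibtisam is living and takes 1/4.
Hamid is living and takes 1/4.
Bashir predeceased; the 1/4 allotted to Bashir's branch passes to Bashir's issue by representation.
The 1/4 is divided into 2 equal shares of 1/8 among Amira, Widad.
Amira is living and takes 1/8.
Widad is living and takes 1/8.
Maysoon is living and takes 1/4.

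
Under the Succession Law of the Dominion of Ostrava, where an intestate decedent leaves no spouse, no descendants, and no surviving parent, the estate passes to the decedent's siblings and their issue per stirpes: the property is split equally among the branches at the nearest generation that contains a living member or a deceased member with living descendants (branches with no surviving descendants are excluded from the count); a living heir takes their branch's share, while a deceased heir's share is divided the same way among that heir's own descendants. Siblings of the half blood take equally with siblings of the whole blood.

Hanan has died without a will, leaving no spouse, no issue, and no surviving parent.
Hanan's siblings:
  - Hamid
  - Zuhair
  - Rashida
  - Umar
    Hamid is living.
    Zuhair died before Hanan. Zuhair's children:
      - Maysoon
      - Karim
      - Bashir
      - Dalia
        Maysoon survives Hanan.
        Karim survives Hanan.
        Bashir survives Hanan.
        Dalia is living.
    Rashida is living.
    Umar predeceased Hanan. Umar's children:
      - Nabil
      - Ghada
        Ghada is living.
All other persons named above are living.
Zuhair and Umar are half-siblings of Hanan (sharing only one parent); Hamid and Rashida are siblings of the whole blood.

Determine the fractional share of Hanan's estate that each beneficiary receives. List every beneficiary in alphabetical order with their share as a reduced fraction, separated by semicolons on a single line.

No spouse, descendants, or parent survives, so the estate passes to Hanan's siblings per stirpes.
Half-blood and whole-blood siblings take equally under the stated rule.
The estate is divided into 4 equal shares of 1/4 among Hamid, Zuhair, Rashida, Umar.
Hamid is living and takes 1/4.
Zuhair predeceased; the 1/4 allotted to Zuhair's branch passes to Zuhair's issue by representation.
The 1/4 is divided into 4 equal shares of 1/16 among Maysoon, Karim, Bashir, Dalia.
Maysoon is living and takes 1/16.
Karim is living and takes 1/16.
Bashir is living and takes 1/16.
Dalia is living and takes 1/16.
Rashida is living and takes 1/4.
Umar predeceased; the 1/4 allotted to Umar's branch passes to Umar's issue by representation.
The 1/4 is divided into 2 equal shares of 1/8 among Nabil, Ghada.
Nabil is living and takes 1/8.
Ghada is living and takes 1/8.

Bashir 1/16; Dalia 1/16; Ghada 1/8; Hamid 1/4; Karim 1/16; Maysoon 1/16; Nabil 1/8; Rashida 1/4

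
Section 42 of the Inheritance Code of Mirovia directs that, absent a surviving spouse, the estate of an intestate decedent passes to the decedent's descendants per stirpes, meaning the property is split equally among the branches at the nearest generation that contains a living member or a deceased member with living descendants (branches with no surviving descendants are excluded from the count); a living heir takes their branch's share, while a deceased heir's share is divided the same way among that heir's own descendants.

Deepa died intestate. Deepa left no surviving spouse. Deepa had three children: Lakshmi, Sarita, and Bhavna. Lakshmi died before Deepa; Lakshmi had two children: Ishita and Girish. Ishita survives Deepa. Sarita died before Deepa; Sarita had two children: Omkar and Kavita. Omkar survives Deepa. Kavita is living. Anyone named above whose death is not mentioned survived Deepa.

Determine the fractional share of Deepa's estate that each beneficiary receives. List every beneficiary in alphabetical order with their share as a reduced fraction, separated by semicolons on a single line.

Bhavna 1/3; Girish 1/6; Ishita 1/6; Kavita 1/6; Omkar 1/6

There is no surviving spouse, so the entire estate passes to Deepa's descendants per stirpes.
The estate is divided into 3 equal shares of 1/3 among Lakshmi, Sarita, Bhavna.
Lakshmi predeceased; the 1/3 allotted to Lakshmi's branch passes to Lakshmi's issue by representation.
The 1/3 is divided into 2 equal shares of 1/6 among Ishita, Girish.
Ishita is living and takes 1/6.
Girish is living and takes 1/6.
Sarita predeceased; the 1/3 allotted to Sarita's branch passes to Sarita's issue by representation.
The 1/3 is divided into 2 equal shares of 1/6 among Omkar, Kavita.
Omkar is living and takes 1/6.
Kavita is living and takes 1/6.
Bhavna is living and takes 1/3.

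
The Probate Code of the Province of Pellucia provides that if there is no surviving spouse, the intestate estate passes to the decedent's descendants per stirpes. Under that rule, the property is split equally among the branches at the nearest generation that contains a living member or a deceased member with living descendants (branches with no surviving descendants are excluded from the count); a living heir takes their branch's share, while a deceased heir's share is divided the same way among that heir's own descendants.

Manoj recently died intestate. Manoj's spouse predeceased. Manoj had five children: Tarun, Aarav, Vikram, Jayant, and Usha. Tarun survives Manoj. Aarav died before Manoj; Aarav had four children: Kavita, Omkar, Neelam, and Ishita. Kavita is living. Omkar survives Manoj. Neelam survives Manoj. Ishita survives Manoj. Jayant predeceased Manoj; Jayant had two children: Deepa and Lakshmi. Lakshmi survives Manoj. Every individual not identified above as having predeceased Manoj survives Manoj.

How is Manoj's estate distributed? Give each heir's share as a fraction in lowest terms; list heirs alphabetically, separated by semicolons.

Deepa 1/10; Ishita 1/20; Kavita 1/20; Lakshmi 1/10; Neelam 1/20; Omkar 1/20; Tarun 1/5; Usha 1/5; Vikram 1/5

There is no surviving spouse, so the entire estate passes to Manoj's descendants per stirpes.
The estate is divided into 5 equal shares of 1/5 among Tarun, Aarav, Vikram, Jayant, Usha.
Tarun is living and takes 1/5.
Aarav predeceased; the 1/5 allotted to Aarav's branch passes to Aarav's issue by representation.
The 1/5 is divided into 4 equal shares of 1/20 among Kavita, Omkar, Neelam, Ishita.
Kavita is living and takes 1/20.
Omkar is living and takes 1/20.
Neelam is living and takes 1/20.
Ishita is living and takes 1/20.
Vikram is living and takes 1/5.
Jayant predeceased; the 1/5 allotted to Jayant's branch passes to Jayant's issue by representation.
The 1/5 is divided into 2 equal shares of 1/10 among Deepa, Lakshmi.
Deepa is living and takes 1/10.
Lakshmi is living and takes 1/10.
Usha is living and takes 1/5.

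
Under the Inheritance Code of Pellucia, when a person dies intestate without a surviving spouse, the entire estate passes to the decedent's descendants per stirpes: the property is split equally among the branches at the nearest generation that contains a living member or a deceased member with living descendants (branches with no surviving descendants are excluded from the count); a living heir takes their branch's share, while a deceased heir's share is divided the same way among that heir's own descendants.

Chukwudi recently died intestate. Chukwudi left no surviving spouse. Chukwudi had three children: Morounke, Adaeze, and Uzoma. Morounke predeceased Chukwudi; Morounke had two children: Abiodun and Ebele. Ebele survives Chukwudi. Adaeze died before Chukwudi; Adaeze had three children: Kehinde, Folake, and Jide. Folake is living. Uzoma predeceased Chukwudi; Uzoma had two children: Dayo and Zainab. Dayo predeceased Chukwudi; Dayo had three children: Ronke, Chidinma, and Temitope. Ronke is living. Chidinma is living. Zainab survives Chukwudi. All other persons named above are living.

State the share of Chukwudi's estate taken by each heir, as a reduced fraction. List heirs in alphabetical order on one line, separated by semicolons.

Abiodun 1/6; Chidinma 1/18; Ebele 1/6; Folake 1/9; Jide 1/9; Kehinde 1/9; Ronke 1/18; Temitope 1/18; Zainab 1/6

There is no surviving spouse, so the entire estate passes to Chukwudi's descendants per stirpes.
The estate is divided into 3 equal shares of 1/3 among Morounke, Adaeze, Uzoma.
Morounke predeceased; the 1/3 allotted to Morounke's branch passes to Morounke's issue by representation.
The 1/3 is divided into 2 equal shares of 1/6 among Abiodun, Ebele.
Abiodun is living and takes 1/6.
Ebele is living and takes 1/6.
Adaeze predeceased; the 1/3 allotted to Adaeze's branch passes to Adaeze's issue by representation.
The 1/3 is divided into 3 equal shares of 1/9 among Kehinde, Folake, Jide.
Kehinde is living and takes 1/9.
Folake is living and takes 1/9.
Jide is living and takes 1/9.
Uzoma predeceased; the 1/3 allotted to Uzoma's branch passes to Uzoma's issue by representation.
The 1/3 is divided into 2 equal shares of 1/6 among Dayo, Zainab.
Dayo predeceased; the 1/6 allotted to Dayo's branch passes to Dayo's issue by representation.
The 1/6 is divided into 3 equal shares of 1/18 among Ronke, Chidinma, Temitope.
Ronke is living and takes 1/18.
Chidinma is living and takes 1/18.
Temitope is living and takes 1/18.
Zainab is living and takes 1/6.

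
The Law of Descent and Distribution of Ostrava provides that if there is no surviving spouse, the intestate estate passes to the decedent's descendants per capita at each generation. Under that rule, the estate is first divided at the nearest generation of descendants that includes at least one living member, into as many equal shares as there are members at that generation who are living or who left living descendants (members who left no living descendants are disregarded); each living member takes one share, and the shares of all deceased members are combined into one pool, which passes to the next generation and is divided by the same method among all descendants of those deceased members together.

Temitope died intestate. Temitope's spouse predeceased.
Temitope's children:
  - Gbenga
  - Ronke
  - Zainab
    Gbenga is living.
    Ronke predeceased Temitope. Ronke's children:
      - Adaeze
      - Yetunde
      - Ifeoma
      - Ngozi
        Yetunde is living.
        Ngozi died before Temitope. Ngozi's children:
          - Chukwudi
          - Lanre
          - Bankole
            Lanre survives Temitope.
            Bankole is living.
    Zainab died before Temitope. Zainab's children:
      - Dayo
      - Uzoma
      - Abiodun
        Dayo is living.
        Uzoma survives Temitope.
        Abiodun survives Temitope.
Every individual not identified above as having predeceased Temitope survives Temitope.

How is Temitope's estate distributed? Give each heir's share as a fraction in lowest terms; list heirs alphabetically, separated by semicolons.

Abiodun 2/21; Adaeze 2/21; Bankole 2/63; Chukwudi 2/63; Dayo 2/21; Gbenga 1/3; Ifeoma 2/21; Lanre 2/63; Uzoma 2/21; Yetunde 2/21

There is no surviving spouse, so the entire estate passes to Temitope's descendants per capita at each generation.
At generation 1 (Gbenga, Ronke, Zainab) there are 3 shares of (1)/3 = 1/3 each.
Living: Gbenga — each takes 1/3.
Deceased: Ronke and Zainab. Their combined 2/3 is pooled and carried to generation 2.
At generation 2 (Adaeze, Yetunde, Ifeoma, Ngozi, Dayo, Uzoma, Abiodun) there are 7 shares of (2/3)/7 = 2/21 each.
Living: Adaeze, Yetunde, Ifeoma, Dayo, Uzoma, and Abiodun — each takes 2/21.
Deceased: Ngozi. That 2/21 share is carried to generation 3.
At generation 3 (Chukwudi, Lanre, Bankole) there are 3 shares of (2/21)/3 = 2/63 each.
Living: Chukwudi, Lanre, and Bankole — each takes 2/63.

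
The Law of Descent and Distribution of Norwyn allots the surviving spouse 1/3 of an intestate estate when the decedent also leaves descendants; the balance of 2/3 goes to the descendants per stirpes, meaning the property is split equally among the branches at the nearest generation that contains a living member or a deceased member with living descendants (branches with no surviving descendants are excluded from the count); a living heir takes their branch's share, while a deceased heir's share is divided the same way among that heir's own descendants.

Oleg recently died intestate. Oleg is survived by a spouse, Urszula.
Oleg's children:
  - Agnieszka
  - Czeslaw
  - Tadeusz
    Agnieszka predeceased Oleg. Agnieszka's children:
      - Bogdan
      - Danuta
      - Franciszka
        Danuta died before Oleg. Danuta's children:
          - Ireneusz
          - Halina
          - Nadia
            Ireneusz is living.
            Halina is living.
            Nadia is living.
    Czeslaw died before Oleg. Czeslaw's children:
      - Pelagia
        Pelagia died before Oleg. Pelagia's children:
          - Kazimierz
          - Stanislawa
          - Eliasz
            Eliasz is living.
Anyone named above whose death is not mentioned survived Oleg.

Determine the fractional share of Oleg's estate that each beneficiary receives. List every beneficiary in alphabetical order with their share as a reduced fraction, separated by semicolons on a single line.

Bogdan 2/27; Eliasz 2/27; Franciszka 2/27; Halina 2/81; Ireneusz 2/81; Kazimierz 2/27; Nadia 2/81; Stanislawa 2/27; Tadeusz 2/9; Urszula 1/3

Urszula, as surviving spouse, takes 1/3.
The remaining 2/3 passes to Oleg's descendants per stirpes.
The 2/3 is divided into 3 equal shares of 2/9 among Agnieszka, Czeslaw, Tadeusz.
Agnieszka predeceased; the 2/9 allotted to Agnieszka's branch passes to Agnieszka's issue by representation.
The 2/9 is divided into 3 equal shares of 2/27 among Bogdan, Danuta, Franciszka.
Bogdan is living and takes 2/27.
Danuta predeceased; the 2/27 allotted to Danuta's branch passes to Danuta's issue by representation.
The 2/27 is divided into 3 equal shares of 2/81 among Ireneusz, Halina, Nadia.
Ireneusz is living and takes 2/81.
Halina is living and takes 2/81.
Nadia is living and takes 2/81.
Franciszka is living and takes 2/27.
Czeslaw predeceased; the 2/9 allotted to Czeslaw's branch passes to Czeslaw's issue by representation.
Pelagia's line is the sole branch at this level, so the full 2/9 passes to Pelagia's issue by representation.
The 2/9 is divided into 3 equal shares of 2/27 among Kazimierz, Stanislawa, Eliasz.
Kazimierz is living and takes 2/27.
Stanislawa is living and takes 2/27.
Eliasz is living and takes 2/27.
Tadeusz is living and takes 2/9.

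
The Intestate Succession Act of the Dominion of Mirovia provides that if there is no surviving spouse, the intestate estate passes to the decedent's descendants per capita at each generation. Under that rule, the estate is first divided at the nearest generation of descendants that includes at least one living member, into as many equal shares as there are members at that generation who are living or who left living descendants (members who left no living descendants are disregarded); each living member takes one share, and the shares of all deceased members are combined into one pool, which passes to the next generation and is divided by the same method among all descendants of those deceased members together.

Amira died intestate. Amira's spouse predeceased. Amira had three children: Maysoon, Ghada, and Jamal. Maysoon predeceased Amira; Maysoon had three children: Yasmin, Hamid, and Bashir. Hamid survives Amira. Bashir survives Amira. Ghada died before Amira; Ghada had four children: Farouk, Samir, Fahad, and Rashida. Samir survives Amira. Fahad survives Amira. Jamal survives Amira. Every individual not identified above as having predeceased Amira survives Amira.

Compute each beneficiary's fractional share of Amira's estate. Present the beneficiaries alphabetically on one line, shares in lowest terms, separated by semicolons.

There is no surviving spouse, so the entire estate passes to Amira's descendants per capita at each generation.
At generation 1 (Maysoon, Ghada, Jamal) there are 3 shares of (1)/3 = 1/3 each.
Living: Jamal — each takes 1/3.
Deceased: Maysoon and Ghada. Their combined 2/3 is pooled and carried to generation 2.
At generation 2 (Yasmin, Hamid, Bashir, Farouk, Samir, Fahad, Rashida) there are 7 shares of (2/3)/7 = 2/21 each.
Living: Yasmin, Hamid, Bashir, Farouk, Samir, Fahad, and Rashida — each takes 2/21.

Bashir 2/21; Fahad 2/21; Farouk 2/21; Hamid 2/21; Jamal 1/3; Rashida 2/21; Samir 2/21; Yasmin 2/21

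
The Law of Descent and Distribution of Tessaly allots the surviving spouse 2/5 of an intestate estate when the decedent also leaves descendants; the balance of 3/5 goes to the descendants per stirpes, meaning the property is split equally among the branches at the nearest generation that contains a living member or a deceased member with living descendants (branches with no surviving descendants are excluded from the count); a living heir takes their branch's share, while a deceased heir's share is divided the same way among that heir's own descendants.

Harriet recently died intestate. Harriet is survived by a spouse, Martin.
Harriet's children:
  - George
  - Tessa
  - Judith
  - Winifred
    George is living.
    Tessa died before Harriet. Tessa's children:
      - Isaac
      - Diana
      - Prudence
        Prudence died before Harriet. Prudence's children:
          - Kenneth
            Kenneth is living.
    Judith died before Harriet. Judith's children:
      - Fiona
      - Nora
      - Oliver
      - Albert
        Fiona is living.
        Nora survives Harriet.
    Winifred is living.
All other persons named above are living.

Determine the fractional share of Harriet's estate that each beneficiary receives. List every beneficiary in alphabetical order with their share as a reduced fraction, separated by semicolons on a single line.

Albert 3/80; Diana 1/20; Fiona 3/80; George 3/20; Isaac 1/20; Kenneth 1/20; Martin 2/5; Nora 3/80; Oliver 3/80; Winifred 3/20

Martin, as surviving spouse, takes 2/5.
The remaining 3/5 passes to Harriet's descendants per stirpes.
The 3/5 is divided into 4 equal shares of 3/20 among George, Tessa, Judith, Winifred.
George is living and takes 3/20.
Tessa predeceased; the 3/20 allotted to Tessa's branch passes to Tessa's issue by representation.
The 3/20 is divided into 3 equal shares of 1/20 among Isaac, Diana, Prudence.
Isaac is living and takes 1/20.
Diana is living and takes 1/20.
Prudence predeceased; the 1/20 allotted to Prudence's branch passes to Prudence's issue by representation.
Kenneth is the sole taker at this level and receives the full 1/20.
Judith predeceased; the 3/20 allotted to Judith's branch passes to Judith's issue by representation.
The 3/20 is divided into 4 equal shares of 3/80 among Fiona, Nora, Oliver, Albert.
Fiona is living and takes 3/80.
Nora is living and takes 3/80.
Oliver is living and takes 3/80.
Albert is living and takes 3/80.
Winifred is living and takes 3/20.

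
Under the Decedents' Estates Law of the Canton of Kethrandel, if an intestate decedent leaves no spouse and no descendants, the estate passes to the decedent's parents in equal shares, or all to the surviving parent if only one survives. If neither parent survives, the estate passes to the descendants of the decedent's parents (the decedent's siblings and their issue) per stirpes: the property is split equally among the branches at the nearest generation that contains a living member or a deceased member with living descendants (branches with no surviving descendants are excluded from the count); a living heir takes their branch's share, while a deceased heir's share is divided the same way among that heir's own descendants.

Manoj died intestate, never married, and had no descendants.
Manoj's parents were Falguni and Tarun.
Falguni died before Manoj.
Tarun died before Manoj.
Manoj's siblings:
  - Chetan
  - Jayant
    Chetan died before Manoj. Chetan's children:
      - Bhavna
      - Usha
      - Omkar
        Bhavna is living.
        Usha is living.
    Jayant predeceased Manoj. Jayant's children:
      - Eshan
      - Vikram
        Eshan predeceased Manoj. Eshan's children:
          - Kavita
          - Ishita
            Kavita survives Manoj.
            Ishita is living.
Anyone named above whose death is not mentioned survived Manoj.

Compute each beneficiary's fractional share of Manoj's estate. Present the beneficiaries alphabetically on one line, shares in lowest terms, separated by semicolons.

Bhavna 1/6; Ishita 1/8; Kavita 1/8; Omkar 1/6; Usha 1/6; Vikram 1/4

Neither parent survives and there are no descendants, so the estate passes to Manoj's siblings and their issue per stirpes.
The estate is divided into 2 equal shares of 1/2 among Chetan, Jayant.
Chetan predeceased; the 1/2 allotted to Chetan's branch passes to Chetan's issue by representation.
The 1/2 is divided into 3 equal shares of 1/6 among Bhavna, Usha, Omkar.
Bhavna is living and takes 1/6.
Usha is living and takes 1/6.
Omkar is living and takes 1/6.
Jayant predeceased; the 1/2 allotted to Jayant's branch passes to Jayant's issue by representation.
The 1/2 is divided into 2 equal shares of 1/4 among Eshan, Vikram.
Eshan predeceased; the 1/4 allotted to Eshan's branch passes to Eshan's issue by representation.
The 1/4 is divided into 2 equal shares of 1/8 among Kavita, Ishita.
Kavita is living and takes 1/8.
Ishita is living and takes 1/8.
Vikram is living and takes 1/4.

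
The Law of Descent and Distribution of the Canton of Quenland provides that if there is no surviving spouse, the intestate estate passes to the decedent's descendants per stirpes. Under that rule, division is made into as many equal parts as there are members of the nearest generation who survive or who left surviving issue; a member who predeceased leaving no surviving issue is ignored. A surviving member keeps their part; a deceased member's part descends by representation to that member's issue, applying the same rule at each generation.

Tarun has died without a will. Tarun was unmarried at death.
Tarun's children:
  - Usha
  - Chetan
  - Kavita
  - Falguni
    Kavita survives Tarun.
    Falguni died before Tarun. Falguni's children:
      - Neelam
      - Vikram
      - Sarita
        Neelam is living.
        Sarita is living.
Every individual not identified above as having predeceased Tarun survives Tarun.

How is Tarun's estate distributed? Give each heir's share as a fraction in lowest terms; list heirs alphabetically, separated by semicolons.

There is no surviving spouse, so the entire estate passes to Tarun's descendants per stirpes.
The estate is divided into 4 equal shares of 1/4 among Usha, Chetan, Kavita, Falguni.
Usha is living and takes 1/4.
Chetan is living and takes 1/4.
Kavita is living and takes 1/4.
Falguni predeceased; the 1/4 allotted to Falguni's branch passes to Falguni's issue by representation.
The 1/4 is divided into 3 equal shares of 1/12 among Neelam, Vikram, Sarita.
Neelam is living and takes 1/12.
Vikram is living and takes 1/12.
Sarita is living and takes 1/12.

Chetan 1/4; Kavita 1/4; Neelam 1/12; Sarita 1/12; Usha 1/4; Vikram 1/12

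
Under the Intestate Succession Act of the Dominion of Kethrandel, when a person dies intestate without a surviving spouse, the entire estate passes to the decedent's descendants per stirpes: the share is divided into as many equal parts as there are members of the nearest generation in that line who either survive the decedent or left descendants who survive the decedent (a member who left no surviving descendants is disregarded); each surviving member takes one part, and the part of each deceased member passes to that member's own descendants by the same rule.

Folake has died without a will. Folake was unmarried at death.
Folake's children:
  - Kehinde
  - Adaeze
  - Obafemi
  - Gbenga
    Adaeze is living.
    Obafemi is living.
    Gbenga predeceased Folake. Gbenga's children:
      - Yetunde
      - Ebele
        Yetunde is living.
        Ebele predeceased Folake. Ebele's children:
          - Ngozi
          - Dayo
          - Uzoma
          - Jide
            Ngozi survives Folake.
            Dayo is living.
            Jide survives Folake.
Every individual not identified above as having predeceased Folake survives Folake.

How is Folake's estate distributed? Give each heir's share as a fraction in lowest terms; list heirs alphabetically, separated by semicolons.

There is no surviving spouse, so the entire estate passes to Folake's descendants per stirpes.
The estate is divided into 4 equal shares of 1/4 among Kehinde, Adaeze, Obafemi, Gbenga.
Kehinde is living and takes 1/4.
Adaeze is living and takes 1/4.
Obafemi is living and takes 1/4.
Gbenga predeceased; the 1/4 allotted to Gbenga's branch passes to Gbenga's issue by representation.
The 1/4 is divided into 2 equal shares of 1/8 among Yetunde, Ebele.
Yetunde is living and takes 1/8.
Ebele predeceased; the 1/8 allotted to Ebele's branch passes to Ebele's issue by representation.
The 1/8 is divided into 4 equal shares of 1/32 among Ngozi, Dayo, Uzoma, Jide.
Ngozi is living and takes 1/32.
Dayo is living and takes 1/32.
Uzoma is living and takes 1/32.
Jide is living and takes 1/32.

Adaeze 1/4; Dayo 1/32; Jide 1/32; Kehinde 1/4; Ngozi 1/32; Obafemi 1/4; Uzoma 1/32; Yetunde 1/8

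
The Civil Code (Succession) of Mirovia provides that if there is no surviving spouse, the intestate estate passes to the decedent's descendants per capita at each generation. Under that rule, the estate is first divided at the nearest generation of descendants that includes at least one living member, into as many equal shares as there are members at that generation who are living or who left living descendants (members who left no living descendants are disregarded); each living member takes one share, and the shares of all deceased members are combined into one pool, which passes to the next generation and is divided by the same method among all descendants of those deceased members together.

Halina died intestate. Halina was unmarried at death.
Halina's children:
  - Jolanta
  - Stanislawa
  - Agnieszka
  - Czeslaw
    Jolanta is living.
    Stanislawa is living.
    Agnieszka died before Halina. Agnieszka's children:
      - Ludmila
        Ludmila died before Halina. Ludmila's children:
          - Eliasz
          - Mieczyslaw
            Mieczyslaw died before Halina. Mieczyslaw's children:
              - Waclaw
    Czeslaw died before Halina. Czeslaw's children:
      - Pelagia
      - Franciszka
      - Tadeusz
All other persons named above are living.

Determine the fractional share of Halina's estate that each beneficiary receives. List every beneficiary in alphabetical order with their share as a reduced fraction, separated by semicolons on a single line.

Eliasz 1/16; Franciszka 1/8; Jolanta 1/4; Pelagia 1/8; Stanislawa 1/4; Tadeusz 1/8; Waclaw 1/16

There is no surviving spouse, so the entire estate passes to Halina's descendants per capita at each generation.
At generation 1 (Jolanta, Stanislawa, Agnieszka, Czeslaw) there are 4 shares of (1)/4 = 1/4 each.
Living: Jolanta and Stanislawa — each takes 1/4.
Deceased: Agnieszka and Czeslaw. Their combined 1/2 is pooled and carried to generation 2.
At generation 2 (Ludmila, Pelagia, Franciszka, Tadeusz) there are 4 shares of (1/2)/4 = 1/8 each.
Living: Pelagia, Franciszka, and Tadeusz — each takes 1/8.
Deceased: Ludmila. That 1/8 share is carried to generation 3.
At generation 3 (Eliasz, Mieczyslaw) there are 2 shares of (1/8)/2 = 1/16 each.
Living: Eliasz — each takes 1/16.
Deceased: Mieczyslaw. That 1/16 share is carried to generation 4.
At generation 4 (Waclaw) there are 1 shares of (1/16)/1 = 1/16 each.
Living: Waclaw — each takes 1/16.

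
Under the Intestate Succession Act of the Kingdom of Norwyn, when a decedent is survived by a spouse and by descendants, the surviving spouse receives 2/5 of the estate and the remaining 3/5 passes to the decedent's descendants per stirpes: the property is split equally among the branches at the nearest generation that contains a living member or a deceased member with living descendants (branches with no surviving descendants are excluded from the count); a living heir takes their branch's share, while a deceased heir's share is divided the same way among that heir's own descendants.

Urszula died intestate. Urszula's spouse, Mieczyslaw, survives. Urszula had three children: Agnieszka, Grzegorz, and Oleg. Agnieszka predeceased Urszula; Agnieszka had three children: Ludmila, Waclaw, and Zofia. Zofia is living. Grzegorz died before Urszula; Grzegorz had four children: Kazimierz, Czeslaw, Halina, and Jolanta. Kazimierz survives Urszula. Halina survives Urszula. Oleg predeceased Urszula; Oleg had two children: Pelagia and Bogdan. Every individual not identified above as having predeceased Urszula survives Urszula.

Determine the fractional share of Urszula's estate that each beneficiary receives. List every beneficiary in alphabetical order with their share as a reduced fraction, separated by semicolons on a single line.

Bogdan 1/10; Czeslaw 1/20; Halina 1/20; Jolanta 1/20; Kazimierz 1/20; Ludmila 1/15; Mieczyslaw 2/5; Pelagia 1/10; Waclaw 1/15; Zofia 1/15

Mieczyslaw, as surviving spouse, takes 2/5.
The remaining 3/5 passes to Urszula's descendants per stirpes.
The 3/5 is divided into 3 equal shares of 1/5 among Agnieszka, Grzegorz, Oleg.
Agnieszka predeceased; the 1/5 allotted to Agnieszka's branch passes to Agnieszka's issue by representation.
The 1/5 is divided into 3 equal shares of 1/15 among Ludmila, Waclaw, Zofia.
Ludmila is living and takes 1/15.
Waclaw is living and takes 1/15.
Zofia is living and takes 1/15.
Grzegorz predeceased; the 1/5 allotted to Grzegorz's branch passes to Grzegorz's issue by representation.
The 1/5 is divided into 4 equal shares of 1/20 among Kazimierz, Czeslaw, Halina, Jolanta.
Kazimierz is living and takes 1/20.
Czeslaw is living and takes 1/20.
Halina is living and takes 1/20.
Jolanta is living and takes 1/20.
Oleg predeceased; the 1/5 allotted to Oleg's branch passes to Oleg's issue by representation.
The 1/5 is divided into 2 equal shares of 1/10 among Pelagia, Bogdan.
Pelagia is living and takes 1/10.
Bogdan is living and takes 1/10.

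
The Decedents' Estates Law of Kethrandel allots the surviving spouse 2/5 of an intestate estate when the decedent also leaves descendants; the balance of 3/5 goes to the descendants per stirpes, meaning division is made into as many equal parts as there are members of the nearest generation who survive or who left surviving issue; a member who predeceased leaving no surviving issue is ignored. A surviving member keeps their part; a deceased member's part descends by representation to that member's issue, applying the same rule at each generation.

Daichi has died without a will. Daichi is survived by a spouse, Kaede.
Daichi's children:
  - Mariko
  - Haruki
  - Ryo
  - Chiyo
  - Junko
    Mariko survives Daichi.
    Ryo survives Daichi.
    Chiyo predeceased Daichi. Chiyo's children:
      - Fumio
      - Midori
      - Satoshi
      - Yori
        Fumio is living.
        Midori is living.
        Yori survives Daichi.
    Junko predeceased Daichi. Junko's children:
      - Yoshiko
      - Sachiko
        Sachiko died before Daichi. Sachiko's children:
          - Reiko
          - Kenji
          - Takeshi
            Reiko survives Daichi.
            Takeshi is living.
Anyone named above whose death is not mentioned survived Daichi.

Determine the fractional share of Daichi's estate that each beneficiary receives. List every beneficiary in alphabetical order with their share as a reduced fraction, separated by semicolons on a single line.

Fumio 3/100; Haruki 3/25; Kaede 2/5; Kenji 1/50; Mariko 3/25; Midori 3/100; Reiko 1/50; Ryo 3/25; Satoshi 3/100; Takeshi 1/50; Yori 3/100; Yoshiko 3/50

Kaede, as surviving spouse, takes 2/5.
The remaining 3/5 passes to Daichi's descendants per stirpes.
The 3/5 is divided into 5 equal shares of 3/25 among Mariko, Haruki, Ryo, Chiyo, Junko.
Mariko is living and takes 3/25.
Haruki is living and takes 3/25.
Ryo is living and takes 3/25.
Chiyo predeceased; the 3/25 allotted to Chiyo's branch passes to Chiyo's issue by representation.
The 3/25 is divided into 4 equal shares of 3/100 among Fumio, Midori, Satoshi, Yori.
Fumio is living and takes 3/100.
Midori is living and takes 3/100.
Satoshi is living and takes 3/100.
Yori is living and takes 3/100.
Junko predeceased; the 3/25 allotted to Junko's branch passes to Junko's issue by representation.
The 3/25 is divided into 2 equal shares of 3/50 among Yoshiko, Sachiko.
Yoshiko is living and takes 3/50.
Sachiko predeceased; the 3/50 allotted to Sachiko's branch passes to Sachiko's issue by representation.
The 3/50 is divided into 3 equal shares of 1/50 among Reiko, Kenji, Takeshi.
Reiko is living and takes 1/50.
Kenji is living and takes 1/50.
Takeshi is living and takes 1/50.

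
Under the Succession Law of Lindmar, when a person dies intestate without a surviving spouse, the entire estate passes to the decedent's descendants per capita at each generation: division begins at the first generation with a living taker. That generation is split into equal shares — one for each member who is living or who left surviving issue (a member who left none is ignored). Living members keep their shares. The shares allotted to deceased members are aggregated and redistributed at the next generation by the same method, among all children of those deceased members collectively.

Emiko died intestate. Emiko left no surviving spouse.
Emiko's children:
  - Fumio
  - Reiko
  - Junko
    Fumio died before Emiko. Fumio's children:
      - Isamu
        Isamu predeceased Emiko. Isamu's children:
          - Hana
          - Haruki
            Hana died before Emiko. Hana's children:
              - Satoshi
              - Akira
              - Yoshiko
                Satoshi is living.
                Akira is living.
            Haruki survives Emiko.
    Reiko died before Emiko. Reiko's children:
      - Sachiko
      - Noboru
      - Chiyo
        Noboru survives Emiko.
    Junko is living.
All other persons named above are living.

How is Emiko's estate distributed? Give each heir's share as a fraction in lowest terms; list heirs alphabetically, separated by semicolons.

Akira 1/36; Chiyo 1/6; Haruki 1/12; Junko 1/3; Noboru 1/6; Sachiko 1/6; Satoshi 1/36; Yoshiko 1/36

There is no surviving spouse, so the entire estate passes to Emiko's descendants per capita at each generation.
At generation 1 (Fumio, Reiko, Junko) there are 3 shares of (1)/3 = 1/3 each.
Living: Junko — each takes 1/3.
Deceased: Fumio and Reiko. Their combined 2/3 is pooled and carried to generation 2.
At generation 2 (Isamu, Sachiko, Noboru, Chiyo) there are 4 shares of (2/3)/4 = 1/6 each.
Living: Sachiko, Noboru, and Chiyo — each takes 1/6.
Deceased: Isamu. That 1/6 share is carried to generation 3.
At generation 3 (Hana, Haruki) there are 2 shares of (1/6)/2 = 1/12 each.
Living: Haruki — each takes 1/12.
Deceased: Hana. That 1/12 share is carried to generation 4.
At generation 4 (Satoshi, Akira, Yoshiko) there are 3 shares of (1/12)/3 = 1/36 each.
Living: Satoshi, Akira, and Yoshiko — each takes 1/36.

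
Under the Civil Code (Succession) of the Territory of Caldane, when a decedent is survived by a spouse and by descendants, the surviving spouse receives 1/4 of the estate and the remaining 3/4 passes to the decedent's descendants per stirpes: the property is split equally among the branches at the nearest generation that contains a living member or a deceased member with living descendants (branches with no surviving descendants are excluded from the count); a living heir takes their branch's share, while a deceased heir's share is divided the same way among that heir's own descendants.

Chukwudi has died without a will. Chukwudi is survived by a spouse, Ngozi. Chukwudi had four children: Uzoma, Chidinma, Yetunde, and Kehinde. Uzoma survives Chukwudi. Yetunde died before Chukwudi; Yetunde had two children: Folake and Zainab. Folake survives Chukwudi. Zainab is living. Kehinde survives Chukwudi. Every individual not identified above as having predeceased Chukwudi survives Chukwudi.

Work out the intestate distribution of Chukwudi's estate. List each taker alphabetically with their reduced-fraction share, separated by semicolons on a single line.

Chidinma 3/16; Folake 3/32; Kehinde 3/16; Ngozi 1/4; Uzoma 3/16; Zainab 3/32

Ngozi, as surviving spouse, takes 1/4.
The remaining 3/4 passes to Chukwudi's descendants per stirpes.
The 3/4 is divided into 4 equal shares of 3/16 among Uzoma, Chidinma, Yetunde, Kehinde.
Uzoma is living and takes 3/16.
Chidinma is living and takes 3/16.
Yetunde predeceased; the 3/16 allotted to Yetunde's branch passes to Yetunde's issue by representation.
The 3/16 is divided into 2 equal shares of 3/32 among Folake, Zainab.
Folake is living and takes 3/32.
Zainab is living and takes 3/32.
Kehinde is living and takes 3/16.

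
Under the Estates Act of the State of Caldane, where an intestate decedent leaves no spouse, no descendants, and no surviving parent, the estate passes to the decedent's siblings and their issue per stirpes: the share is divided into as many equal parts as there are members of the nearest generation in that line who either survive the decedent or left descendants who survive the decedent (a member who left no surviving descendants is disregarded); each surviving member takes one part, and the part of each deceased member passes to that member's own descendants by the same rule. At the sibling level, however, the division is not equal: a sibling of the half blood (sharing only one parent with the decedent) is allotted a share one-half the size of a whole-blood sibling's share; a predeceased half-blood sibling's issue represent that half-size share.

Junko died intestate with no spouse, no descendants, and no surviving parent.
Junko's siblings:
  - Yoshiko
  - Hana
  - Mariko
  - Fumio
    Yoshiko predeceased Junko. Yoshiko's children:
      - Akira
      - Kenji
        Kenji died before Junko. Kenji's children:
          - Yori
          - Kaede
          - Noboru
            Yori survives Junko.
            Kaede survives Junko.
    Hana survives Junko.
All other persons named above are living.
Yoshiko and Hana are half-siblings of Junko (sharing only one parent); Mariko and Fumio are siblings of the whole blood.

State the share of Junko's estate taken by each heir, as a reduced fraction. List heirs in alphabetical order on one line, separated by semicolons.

Akira 1/12; Fumio 1/3; Hana 1/6; Kaede 1/36; Mariko 1/3; Noboru 1/36; Yori 1/36

No spouse, descendants, or parent survives, so the estate passes to Junko's siblings per stirpes.
Half-blood siblings count for one-half the weight of whole-blood siblings at the initial division.
Dividing 1 in proportion to weights (total weight 3): Yoshiko (weight 1/2) → 1/6; Hana (weight 1/2) → 1/6; Mariko (weight 1) → 1/3; Fumio (weight 1) → 1/3.
Yoshiko predeceased; the 1/6 allotted to Yoshiko's branch passes to Yoshiko's issue by representation.
The 1/6 is divided into 2 equal shares of 1/12 among Akira, Kenji.
Akira is living and takes 1/12.
Kenji predeceased; the 1/12 allotted to Kenji's branch passes to Kenji's issue by representation.
The 1/12 is divided into 3 equal shares of 1/36 among Yori, Kaede, Noboru.
Yori is living and takes 1/36.
Kaede is living and takes 1/36.
Noboru is living and takes 1/36.
Hana is living and takes 1/6.
Mariko is living and takes 1/3.
Fumio is living and takes 1/3.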